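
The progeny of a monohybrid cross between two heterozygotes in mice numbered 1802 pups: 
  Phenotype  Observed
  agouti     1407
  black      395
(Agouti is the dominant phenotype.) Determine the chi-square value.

9.117

For a monohybrid cross between heterozygotes with complete dominance, the expected phenotypic ratio is 3:1.
Expected counts for N = 1802 under a 3:1 ratio (total parts = 4):
  agouti: 1802 × 3/4 = 1351.5
  black: 1802 × 1/4 = 450.5
χ² = Σ (O − E)² / E
  agouti: (1407 − 1351.5)² / 1351.5 = 2.2791
  black: (395 − 450.5)² / 450.5 = 6.8374
χ² = 2.2791 + 6.8374 = 9.1165 ≈ 9.117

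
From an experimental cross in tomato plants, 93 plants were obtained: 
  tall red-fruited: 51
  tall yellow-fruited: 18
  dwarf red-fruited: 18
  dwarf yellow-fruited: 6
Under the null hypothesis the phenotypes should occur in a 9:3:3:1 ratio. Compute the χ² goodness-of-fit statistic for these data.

Total ratio parts = 16. Expected numbers out of 93:
  tall red-fruited: 93 × 9/16 = 52.3125
  tall yellow-fruited: 93 × 3/16 = 17.4375
  dwarf red-fruited: 93 × 3/16 = 17.4375
  dwarf yellow-fruited: 93 × 1/16 = 5.8125
χ² = Σ (O − E)² / E
  tall red-fruited: (51 − 52.3125)² / 52.3125 = 0.0329
  tall yellow-fruited: (18 − 17.4375)² / 17.4375 = 0.0181
  dwarf red-fruited: (18 − 17.4375)² / 17.4375 = 0.0181
  dwarf yellow-fruited: (6 − 5.8125)² / 5.8125 = 0.0060
χ² = 0.0329 + 0.0181 + 0.0181 + 0.0060 = 0.0751 ≈ 0.075

0.075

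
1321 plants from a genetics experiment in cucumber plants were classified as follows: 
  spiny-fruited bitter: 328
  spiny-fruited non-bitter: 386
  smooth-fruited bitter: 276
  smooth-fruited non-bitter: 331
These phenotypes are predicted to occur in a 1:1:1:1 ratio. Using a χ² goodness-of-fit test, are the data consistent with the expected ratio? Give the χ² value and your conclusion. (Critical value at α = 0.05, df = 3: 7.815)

18.340; not consistent

The 1:1:1:1 ratio has 4 parts, so with N = 1321 the expected counts are:
  spiny-fruited bitter: 1321 × 1/4 = 330.25
  spiny-fruited non-bitter: 1321 × 1/4 = 330.25
  smooth-fruited bitter: 1321 × 1/4 = 330.25
  smooth-fruited non-bitter: 1321 × 1/4 = 330.25
χ² = Σ (O − E)² / E
  spiny-fruited bitter: (328 − 330.25)² / 330.25 = 0.0153
  spiny-fruited non-bitter: (386 − 330.25)² / 330.25 = 9.4112
  smooth-fruited bitter: (276 − 330.25)² / 330.25 = 8.9116
  smooth-fruited non-bitter: (331 − 330.25)² / 330.25 = 0.0017
χ² = 0.0153 + 9.4112 + 8.9116 + 0.0017 = 18.3398 ≈ 18.340
Degrees of freedom = 4 − 1 = 3; critical value at α = 0.05 is 7.815.
Since 18.340 > 7.815, we reject the null hypothesis — the data do not fit the 1:1:1:1 ratio.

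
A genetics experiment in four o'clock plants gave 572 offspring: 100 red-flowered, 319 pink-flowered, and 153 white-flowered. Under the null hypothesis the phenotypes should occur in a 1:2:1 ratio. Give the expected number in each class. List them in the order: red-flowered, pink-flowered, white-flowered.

143, 286, 143

Total ratio parts = 4. Expected numbers out of 572:
  red-flowered: 572 × 1/4 = 143
  pink-flowered: 572 × 2/4 = 286
  white-flowered: 572 × 1/4 = 143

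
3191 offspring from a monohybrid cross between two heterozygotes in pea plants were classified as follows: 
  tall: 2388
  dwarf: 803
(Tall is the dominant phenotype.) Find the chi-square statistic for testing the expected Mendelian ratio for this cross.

0.046

For a monohybrid cross between heterozygotes with complete dominance, the expected phenotypic ratio is 3:1.
The 3:1 ratio has 4 parts, so with N = 3191 the expected counts are:
  tall: 3191 × 3/4 = 2393.25
  dwarf: 3191 × 1/4 = 797.75
χ² = Σ (O − E)² / E
  tall: (2388 − 2393.25)² / 2393.25 = 0.0115
  dwarf: (803 − 797.75)² / 797.75 = 0.0346
χ² = 0.0115 + 0.0346 = 0.0461 ≈ 0.046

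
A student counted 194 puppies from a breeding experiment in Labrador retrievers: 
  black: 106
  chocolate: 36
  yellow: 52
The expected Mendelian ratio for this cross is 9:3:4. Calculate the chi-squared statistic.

0.346

Under the 9:3:4 hypothesis (Σ ratio = 16, N = 194):
  black: 194 × 9/16 = 109.125
  chocolate: 194 × 3/16 = 36.375
  yellow: 194 × 4/16 = 48.5
χ² = Σ (O − E)² / E
  black: (106 − 109.125)² / 109.125 = 0.0895
  chocolate: (36 − 36.375)² / 36.375 = 0.0039
  yellow: (52 − 48.5)² / 48.5 = 0.2526
χ² = 0.0895 + 0.0039 + 0.2526 = 0.346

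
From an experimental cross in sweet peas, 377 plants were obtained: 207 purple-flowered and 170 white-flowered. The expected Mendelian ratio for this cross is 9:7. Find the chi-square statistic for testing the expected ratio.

Expected counts for N = 377 under a 9:7 ratio (total parts = 16):
  purple-flowered: 377 × 9/16 = 212.0625
  white-flowered: 377 × 7/16 = 164.9375
χ² = Σ (O − E)² / E
  purple-flowered: (207 − 212.0625)² / 212.0625 = 0.1209
  white-flowered: (170 − 164.9375)² / 164.9375 = 0.1554
χ² = 0.1209 + 0.1554 = 0.2763 ≈ 0.276

0.276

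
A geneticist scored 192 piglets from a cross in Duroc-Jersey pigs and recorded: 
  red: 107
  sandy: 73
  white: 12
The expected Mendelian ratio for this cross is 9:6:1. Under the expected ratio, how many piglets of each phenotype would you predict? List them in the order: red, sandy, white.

108, 72, 12

Expected counts for N = 192 under a 9:6:1 ratio (total parts = 16):
  red: 192 × 9/16 = 108
  sandy: 192 × 6/16 = 72
  white: 192 × 1/16 = 12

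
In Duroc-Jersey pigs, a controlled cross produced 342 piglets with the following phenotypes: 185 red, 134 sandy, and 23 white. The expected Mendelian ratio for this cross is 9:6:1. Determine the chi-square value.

Expected counts for N = 342 under a 9:6:1 ratio (total parts = 16):
  red: 342 × 9/16 = 192.375
  sandy: 342 × 6/16 = 128.25
  white: 342 × 1/16 = 21.375
χ² = Σ (O − E)² / E
  red: (185 − 192.375)² / 192.375 = 0.2827
  sandy: (134 − 128.25)² / 128.25 = 0.2578
  white: (23 − 21.375)² / 21.375 = 0.1235
χ² = 0.2827 + 0.2578 + 0.1235 = 0.664

0.664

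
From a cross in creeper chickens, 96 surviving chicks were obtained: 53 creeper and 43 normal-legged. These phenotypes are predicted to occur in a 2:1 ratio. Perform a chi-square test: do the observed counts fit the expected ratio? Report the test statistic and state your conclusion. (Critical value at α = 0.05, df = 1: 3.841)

Expected counts for N = 96 under a 2:1 ratio (total parts = 3):
  creeper: 96 × 2/3 = 64
  normal-legged: 96 × 1/3 = 32
χ² = Σ (O − E)² / E
  creeper: (53 − 64)² / 64 = 1.8906
  normal-legged: (43 − 32)² / 32 = 3.7812
χ² = 1.8906 + 3.7812 = 5.6718 ≈ 5.672
Degrees of freedom = 2 − 1 = 1; critical value at α = 0.05 is 3.841.
Since 5.672 > 3.841, we reject the null hypothesis — the data do not fit the 2:1 ratio.

5.672; not consistent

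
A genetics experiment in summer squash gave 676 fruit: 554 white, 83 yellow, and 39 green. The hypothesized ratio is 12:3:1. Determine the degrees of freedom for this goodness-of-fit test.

2

A goodness-of-fit test with 3 phenotype classes has df = 3 − 1 = 2.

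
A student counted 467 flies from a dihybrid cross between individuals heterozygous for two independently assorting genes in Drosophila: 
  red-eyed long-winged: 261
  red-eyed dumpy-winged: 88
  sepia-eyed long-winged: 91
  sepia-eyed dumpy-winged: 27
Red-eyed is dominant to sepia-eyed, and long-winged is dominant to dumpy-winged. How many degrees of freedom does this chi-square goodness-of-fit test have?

A dihybrid F₂ with independent assortment and complete dominance at both loci gives a 9:3:3:1 phenotypic ratio.
A goodness-of-fit test with 4 phenotype classes has df = 4 − 1 = 3.

3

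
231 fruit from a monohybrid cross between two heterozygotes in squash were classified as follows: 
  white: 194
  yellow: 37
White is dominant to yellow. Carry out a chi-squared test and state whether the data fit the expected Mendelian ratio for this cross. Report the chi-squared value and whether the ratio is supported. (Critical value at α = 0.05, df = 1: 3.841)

9.941; not consistent

For a monohybrid cross between heterozygotes with complete dominance, the expected phenotypic ratio is 3:1.
The 3:1 ratio has 4 parts, so with N = 231 the expected counts are:
  white: 231 × 3/4 = 173.25
  yellow: 231 × 1/4 = 57.75
χ² = Σ (O − E)² / E
  white: (194 − 173.25)² / 173.25 = 2.4852
  yellow: (37 − 57.75)² / 57.75 = 7.4556
χ² = 2.4852 + 7.4556 = 9.9408 ≈ 9.941
Degrees of freedom = 2 − 1 = 1; critical value at α = 0.05 is 3.841.
Since 9.941 > 3.841, we reject the null hypothesis — the data do not fit the 3:1 ratio.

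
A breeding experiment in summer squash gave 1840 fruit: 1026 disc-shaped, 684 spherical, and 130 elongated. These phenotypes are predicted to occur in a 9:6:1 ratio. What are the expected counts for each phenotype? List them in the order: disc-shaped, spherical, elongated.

Expected counts for N = 1840 under a 9:6:1 ratio (total parts = 16):
  disc-shaped: 1840 × 9/16 = 1035
  spherical: 1840 × 6/16 = 690
  elongated: 1840 × 1/16 = 115

1035, 690, 115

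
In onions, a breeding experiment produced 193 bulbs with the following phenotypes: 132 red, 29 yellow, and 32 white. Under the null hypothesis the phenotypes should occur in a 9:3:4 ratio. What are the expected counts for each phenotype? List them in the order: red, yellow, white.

108.5625, 36.1875, 48.25

Under the 9:3:4 hypothesis (Σ ratio = 16, N = 193):
  red: 193 × 9/16 = 108.5625
  yellow: 193 × 3/16 = 36.1875
  white: 193 × 4/16 = 48.25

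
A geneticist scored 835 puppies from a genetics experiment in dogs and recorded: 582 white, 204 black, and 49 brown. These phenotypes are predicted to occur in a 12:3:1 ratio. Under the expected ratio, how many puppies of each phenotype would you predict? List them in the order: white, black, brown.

The 12:3:1 ratio has 16 parts, so with N = 835 the expected counts are:
  white: 835 × 12/16 = 626.25
  black: 835 × 3/16 = 156.5625
  brown: 835 × 1/16 = 52.1875

626.25, 156.5625, 52.1875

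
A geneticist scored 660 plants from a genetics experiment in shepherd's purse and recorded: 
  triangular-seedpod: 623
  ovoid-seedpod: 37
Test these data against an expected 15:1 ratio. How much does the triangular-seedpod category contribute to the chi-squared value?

Expected counts for N = 660 under a 15:1 ratio (total parts = 16):
  triangular-seedpod: 660 × 15/16 = 618.75
  ovoid-seedpod: 660 × 1/16 = 41.25
Contribution of triangular-seedpod: (623 − 618.75)² / 618.75 = 0.0292

0.029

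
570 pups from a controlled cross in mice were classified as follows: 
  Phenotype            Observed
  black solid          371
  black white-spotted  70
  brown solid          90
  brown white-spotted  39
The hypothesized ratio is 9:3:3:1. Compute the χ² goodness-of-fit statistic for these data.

Under the 9:3:3:1 hypothesis (Σ ratio = 16, N = 570):
  black solid: 570 × 9/16 = 320.625
  black white-spotted: 570 × 3/16 = 106.875
  brown solid: 570 × 3/16 = 106.875
  brown white-spotted: 570 × 1/16 = 35.625
χ² = Σ (O − E)² / E
  black solid: (371 − 320.625)² / 320.625 = 7.9147
  black white-spotted: (70 − 106.875)² / 106.875 = 12.7230
  brown solid: (90 − 106.875)² / 106.875 = 2.6645
  brown white-spotted: (39 − 35.625)² / 35.625 = 0.3197
χ² = 7.9147 + 12.7230 + 2.6645 + 0.3197 = 23.6219 ≈ 23.622

23.622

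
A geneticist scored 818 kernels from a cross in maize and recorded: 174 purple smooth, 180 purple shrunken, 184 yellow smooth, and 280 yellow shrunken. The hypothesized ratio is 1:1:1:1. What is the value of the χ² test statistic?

37.413

Total ratio parts = 4. Expected numbers out of 818:
  purple smooth: 818 × 1/4 = 204.5
  purple shrunken: 818 × 1/4 = 204.5
  yellow smooth: 818 × 1/4 = 204.5
  yellow shrunken: 818 × 1/4 = 204.5
χ² = Σ (O − E)² / E
  purple smooth: (174 − 204.5)² / 204.5 = 4.5489
  purple shrunken: (180 − 204.5)² / 204.5 = 2.9352
  yellow smooth: (184 − 204.5)² / 204.5 = 2.0550
  yellow shrunken: (280 − 204.5)² / 204.5 = 27.8741
χ² = 4.5489 + 2.9352 + 2.0550 + 27.8741 = 37.4132 ≈ 37.413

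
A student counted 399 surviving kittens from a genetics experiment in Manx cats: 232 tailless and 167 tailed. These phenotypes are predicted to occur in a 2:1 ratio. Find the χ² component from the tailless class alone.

Total ratio parts = 3. Expected numbers out of 399:
  tailless: 399 × 2/3 = 266
  tailed: 399 × 1/3 = 133
Contribution of tailless: (232 − 266)² / 266 = 4.3459

4.346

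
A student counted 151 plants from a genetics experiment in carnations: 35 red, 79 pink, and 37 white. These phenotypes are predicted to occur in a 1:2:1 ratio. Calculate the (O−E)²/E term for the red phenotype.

0.200

Total ratio parts = 4. Expected numbers out of 151:
  red: 151 × 1/4 = 37.75
  pink: 151 × 2/4 = 75.5
  white: 151 × 1/4 = 37.75
Contribution of red: (35 − 37.75)² / 37.75 = 0.2003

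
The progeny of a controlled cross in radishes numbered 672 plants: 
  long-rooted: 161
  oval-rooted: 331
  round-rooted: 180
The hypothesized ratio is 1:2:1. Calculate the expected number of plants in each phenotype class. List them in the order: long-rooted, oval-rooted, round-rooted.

Expected counts for N = 672 under a 1:2:1 ratio (total parts = 4):
  long-rooted: 672 × 1/4 = 168
  oval-rooted: 672 × 2/4 = 336
  round-rooted: 672 × 1/4 = 168

168, 336, 168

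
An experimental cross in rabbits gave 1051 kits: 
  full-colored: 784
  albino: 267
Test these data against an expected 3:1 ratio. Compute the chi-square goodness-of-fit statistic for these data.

Expected counts for N = 1051 under a 3:1 ratio (total parts = 4):
  full-colored: 1051 × 3/4 = 788.25
  albino: 1051 × 1/4 = 262.75
χ² = Σ (O − E)² / E
  full-colored: (784 − 788.25)² / 788.25 = 0.0229
  albino: (267 − 262.75)² / 262.75 = 0.0687
χ² = 0.0229 + 0.0687 = 0.0916 ≈ 0.092

0.092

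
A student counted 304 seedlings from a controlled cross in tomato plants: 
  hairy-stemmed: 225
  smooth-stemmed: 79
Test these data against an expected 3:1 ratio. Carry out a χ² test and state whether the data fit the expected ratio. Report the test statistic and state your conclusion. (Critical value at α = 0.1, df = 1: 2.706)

Expected counts for N = 304 under a 3:1 ratio (total parts = 4):
  hairy-stemmed: 304 × 3/4 = 228
  smooth-stemmed: 304 × 1/4 = 76
χ² = Σ (O − E)² / E
  hairy-stemmed: (225 − 228)² / 228 = 0.0395
  smooth-stemmed: (79 − 76)² / 76 = 0.1184
χ² = 0.0395 + 0.1184 = 0.1579 ≈ 0.158
Degrees of freedom = 2 − 1 = 1; critical value at α = 0.1 is 2.706.
Since 0.158 < 2.706, we fail to reject the null hypothesis — the data are consistent with the 3:1 ratio.

0.158; consistent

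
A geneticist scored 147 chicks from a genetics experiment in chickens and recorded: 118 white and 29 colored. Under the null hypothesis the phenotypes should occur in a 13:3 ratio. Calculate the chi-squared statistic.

0.092

Under the 13:3 hypothesis (Σ ratio = 16, N = 147):
  white: 147 × 13/16 = 119.4375
  colored: 147 × 3/16 = 27.5625
χ² = Σ (O − E)² / E
  white: (118 − 119.4375)² / 119.4375 = 0.0173
  colored: (29 − 27.5625)² / 27.5625 = 0.0750
χ² = 0.0173 + 0.0750 = 0.0923 ≈ 0.092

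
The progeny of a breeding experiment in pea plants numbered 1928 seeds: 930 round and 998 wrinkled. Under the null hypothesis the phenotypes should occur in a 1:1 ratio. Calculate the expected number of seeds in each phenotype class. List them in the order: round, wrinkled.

964, 964

Expected counts for N = 1928 under a 1:1 ratio (total parts = 2):
  round: 1928 × 1/2 = 964
  wrinkled: 1928 × 1/2 = 964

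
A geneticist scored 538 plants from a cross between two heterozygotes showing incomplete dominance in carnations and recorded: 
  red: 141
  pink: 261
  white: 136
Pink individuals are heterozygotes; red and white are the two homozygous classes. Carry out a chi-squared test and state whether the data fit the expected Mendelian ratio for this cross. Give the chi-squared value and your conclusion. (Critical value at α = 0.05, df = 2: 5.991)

With incomplete dominance, a heterozygote × heterozygote cross gives a 1:2:1 phenotypic ratio.
The 1:2:1 ratio has 4 parts, so with N = 538 the expected counts are:
  red: 538 × 1/4 = 134.5
  pink: 538 × 2/4 = 269
  white: 538 × 1/4 = 134.5
χ² = Σ (O − E)² / E
  red: (141 − 134.5)² / 134.5 = 0.3141
  pink: (261 − 269)² / 269 = 0.2379
  white: (136 − 134.5)² / 134.5 = 0.0167
χ² = 0.3141 + 0.2379 + 0.0167 = 0.5687 ≈ 0.569
Degrees of freedom = 3 − 1 = 2; critical value at α = 0.05 is 5.991.
Since 0.569 < 5.991, we fail to reject the null hypothesis — the data are consistent with the 1:2:1 ratio.

0.569; consistent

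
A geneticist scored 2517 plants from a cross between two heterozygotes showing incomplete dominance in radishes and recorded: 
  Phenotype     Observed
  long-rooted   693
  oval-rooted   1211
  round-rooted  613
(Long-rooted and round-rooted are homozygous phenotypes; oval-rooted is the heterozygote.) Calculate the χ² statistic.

With incomplete dominance, a heterozygote × heterozygote cross gives a 1:2:1 phenotypic ratio.
Expected counts for N = 2517 under a 1:2:1 ratio (total parts = 4):
  long-rooted: 2517 × 1/4 = 629.25
  oval-rooted: 2517 × 2/4 = 1258.5
  round-rooted: 2517 × 1/4 = 629.25
χ² = Σ (O − E)² / E
  long-rooted: (693 − 629.25)² / 629.25 = 6.4586
  oval-rooted: (1211 − 1258.5)² / 1258.5 = 1.7928
  round-rooted: (613 − 629.25)² / 629.25 = 0.4196
χ² = 6.4586 + 1.7928 + 0.4196 = 8.671

8.671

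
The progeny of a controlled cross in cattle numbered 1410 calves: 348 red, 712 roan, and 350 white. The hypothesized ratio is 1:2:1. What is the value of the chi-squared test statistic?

0.145

The 1:2:1 ratio has 4 parts, so with N = 1410 the expected counts are:
  red: 1410 × 1/4 = 352.5
  roan: 1410 × 2/4 = 705
  white: 1410 × 1/4 = 352.5
χ² = Σ (O − E)² / E
  red: (348 − 352.5)² / 352.5 = 0.0574
  roan: (712 − 705)² / 705 = 0.0695
  white: (350 − 352.5)² / 352.5 = 0.0177
χ² = 0.0574 + 0.0695 + 0.0177 = 0.1446 ≈ 0.145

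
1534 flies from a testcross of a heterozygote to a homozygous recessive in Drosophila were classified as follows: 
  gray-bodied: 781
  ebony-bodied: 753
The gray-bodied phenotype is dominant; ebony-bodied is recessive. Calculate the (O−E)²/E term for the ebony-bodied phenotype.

0.256

A testcross of a heterozygote (Aa × aa) gives a 1:1 phenotypic ratio.
Under the 1:1 hypothesis (Σ ratio = 2, N = 1534):
  gray-bodied: 1534 × 1/2 = 767
  ebony-bodied: 1534 × 1/2 = 767
Contribution of ebony-bodied: (753 − 767)² / 767 = 0.2555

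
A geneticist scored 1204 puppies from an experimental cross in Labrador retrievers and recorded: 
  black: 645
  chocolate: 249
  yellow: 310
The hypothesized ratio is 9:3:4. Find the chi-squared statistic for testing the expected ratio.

4.199

Under the 9:3:4 hypothesis (Σ ratio = 16, N = 1204):
  black: 1204 × 9/16 = 677.25
  chocolate: 1204 × 3/16 = 225.75
  yellow: 1204 × 4/16 = 301
χ² = Σ (O − E)² / E
  black: (645 − 677.25)² / 677.25 = 1.5357
  chocolate: (249 − 225.75)² / 225.75 = 2.3945
  yellow: (310 − 301)² / 301 = 0.2691
χ² = 1.5357 + 2.3945 + 0.2691 = 4.1993 ≈ 4.199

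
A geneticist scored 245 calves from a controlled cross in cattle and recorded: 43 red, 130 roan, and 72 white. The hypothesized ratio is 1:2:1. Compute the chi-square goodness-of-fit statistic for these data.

7.784

Under the 1:2:1 hypothesis (Σ ratio = 4, N = 245):
  red: 245 × 1/4 = 61.25
  roan: 245 × 2/4 = 122.5
  white: 245 × 1/4 = 61.25
χ² = Σ (O − E)² / E
  red: (43 − 61.25)² / 61.25 = 5.4378
  roan: (130 − 122.5)² / 122.5 = 0.4592
  white: (72 − 61.25)² / 61.25 = 1.8867
χ² = 5.4378 + 0.4592 + 1.8867 = 7.7837 ≈ 7.784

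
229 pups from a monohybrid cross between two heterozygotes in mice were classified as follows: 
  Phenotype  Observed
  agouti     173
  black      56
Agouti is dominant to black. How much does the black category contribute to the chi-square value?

0.027

For a monohybrid cross between heterozygotes with complete dominance, the expected phenotypic ratio is 3:1.
Total ratio parts = 4. Expected numbers out of 229:
  agouti: 229 × 3/4 = 171.75
  black: 229 × 1/4 = 57.25
Contribution of black: (56 − 57.25)² / 57.25 = 0.0273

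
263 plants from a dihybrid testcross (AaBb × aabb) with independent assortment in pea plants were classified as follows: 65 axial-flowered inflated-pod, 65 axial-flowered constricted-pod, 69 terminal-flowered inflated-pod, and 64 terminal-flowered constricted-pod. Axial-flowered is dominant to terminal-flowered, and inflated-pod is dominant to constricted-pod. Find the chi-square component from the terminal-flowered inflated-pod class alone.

0.161

A dihybrid testcross with independent assortment gives a 1:1:1:1 ratio.
The 1:1:1:1 ratio has 4 parts, so with N = 263 the expected counts are:
  axial-flowered inflated-pod: 263 × 1/4 = 65.75
  axial-flowered constricted-pod: 263 × 1/4 = 65.75
  terminal-flowered inflated-pod: 263 × 1/4 = 65.75
  terminal-flowered constricted-pod: 263 × 1/4 = 65.75
Contribution of terminal-flowered inflated-pod: (69 − 65.75)² / 65.75 = 0.1606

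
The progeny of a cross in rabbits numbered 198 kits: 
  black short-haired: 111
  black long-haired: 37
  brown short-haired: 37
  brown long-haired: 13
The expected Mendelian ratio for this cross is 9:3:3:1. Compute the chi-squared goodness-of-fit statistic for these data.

0.034

Under the 9:3:3:1 hypothesis (Σ ratio = 16, N = 198):
  black short-haired: 198 × 9/16 = 111.375
  black long-haired: 198 × 3/16 = 37.125
  brown short-haired: 198 × 3/16 = 37.125
  brown long-haired: 198 × 1/16 = 12.375
χ² = Σ (O − E)² / E
  black short-haired: (111 − 111.375)² / 111.375 = 0.0013
  black long-haired: (37 − 37.125)² / 37.125 = 0.0004
  brown short-haired: (37 − 37.125)² / 37.125 = 0.0004
  brown long-haired: (13 − 12.375)² / 12.375 = 0.0316
χ² = 0.0013 + 0.0004 + 0.0004 + 0.0316 = 0.0337 ≈ 0.034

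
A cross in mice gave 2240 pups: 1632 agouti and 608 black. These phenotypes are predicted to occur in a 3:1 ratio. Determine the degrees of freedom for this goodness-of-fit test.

A goodness-of-fit test with 2 phenotype classes has df = 2 − 1 = 1.

1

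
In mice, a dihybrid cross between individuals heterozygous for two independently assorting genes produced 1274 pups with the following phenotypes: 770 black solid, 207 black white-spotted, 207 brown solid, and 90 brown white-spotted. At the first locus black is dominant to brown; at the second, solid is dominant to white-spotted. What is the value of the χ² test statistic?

A dihybrid F₂ with independent assortment and complete dominance at both loci gives a 9:3:3:1 phenotypic ratio.
Total ratio parts = 16. Expected numbers out of 1274:
  black solid: 1274 × 9/16 = 716.625
  black white-spotted: 1274 × 3/16 = 238.875
  brown solid: 1274 × 3/16 = 238.875
  brown white-spotted: 1274 × 1/16 = 79.625
χ² = Σ (O − E)² / E
  black solid: (770 − 716.625)² / 716.625 = 3.9754
  black white-spotted: (207 − 238.875)² / 238.875 = 4.2533
  brown solid: (207 − 238.875)² / 238.875 = 4.2533
  brown white-spotted: (90 − 79.625)² / 79.625 = 1.3518
χ² = 3.9754 + 4.2533 + 4.2533 + 1.3518 = 13.8338 ≈ 13.834

13.834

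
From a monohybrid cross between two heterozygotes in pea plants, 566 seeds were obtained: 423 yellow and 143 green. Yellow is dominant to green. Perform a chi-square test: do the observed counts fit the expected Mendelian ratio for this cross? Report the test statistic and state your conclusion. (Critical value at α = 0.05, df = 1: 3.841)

For a monohybrid cross between heterozygotes with complete dominance, the expected phenotypic ratio is 3:1.
The 3:1 ratio has 4 parts, so with N = 566 the expected counts are:
  yellow: 566 × 3/4 = 424.5
  green: 566 × 1/4 = 141.5
χ² = Σ (O − E)² / E
  yellow: (423 − 424.5)² / 424.5 = 0.0053
  green: (143 − 141.5)² / 141.5 = 0.0159
χ² = 0.0053 + 0.0159 = 0.0212 ≈ 0.021
Degrees of freedom = 2 − 1 = 1; critical value at α = 0.05 is 3.841.
Since 0.021 < 3.841, we fail to reject the null hypothesis — the data are consistent with the 3:1 ratio.

0.021; consistent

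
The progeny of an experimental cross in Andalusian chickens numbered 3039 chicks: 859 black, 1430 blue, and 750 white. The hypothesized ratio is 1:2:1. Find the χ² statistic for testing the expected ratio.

18.362

The 1:2:1 ratio has 4 parts, so with N = 3039 the expected counts are:
  black: 3039 × 1/4 = 759.75
  blue: 3039 × 2/4 = 1519.5
  white: 3039 × 1/4 = 759.75
χ² = Σ (O − E)² / E
  black: (859 − 759.75)² / 759.75 = 12.9655
  blue: (1430 − 1519.5)² / 1519.5 = 5.2716
  white: (750 − 759.75)² / 759.75 = 0.1251
χ² = 12.9655 + 5.2716 + 0.1251 = 18.3622 ≈ 18.362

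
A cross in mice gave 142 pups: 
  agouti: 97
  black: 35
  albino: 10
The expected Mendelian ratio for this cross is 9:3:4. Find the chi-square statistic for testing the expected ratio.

24.623

Total ratio parts = 16. Expected numbers out of 142:
  agouti: 142 × 9/16 = 79.875
  black: 142 × 3/16 = 26.625
  albino: 142 × 4/16 = 35.5
χ² = Σ (O − E)² / E
  agouti: (97 − 79.875)² / 79.875 = 3.6716
  black: (35 − 26.625)² / 26.625 = 2.6344
  albino: (10 − 35.5)² / 35.5 = 18.3169
χ² = 3.6716 + 2.6344 + 18.3169 = 24.6229 ≈ 24.623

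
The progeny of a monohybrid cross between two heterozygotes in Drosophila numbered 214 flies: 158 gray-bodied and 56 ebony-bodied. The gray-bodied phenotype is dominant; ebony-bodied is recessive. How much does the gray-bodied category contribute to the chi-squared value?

0.039

For a monohybrid cross between heterozygotes with complete dominance, the expected phenotypic ratio is 3:1.
The 3:1 ratio has 4 parts, so with N = 214 the expected counts are:
  gray-bodied: 214 × 3/4 = 160.5
  ebony-bodied: 214 × 1/4 = 53.5
Contribution of gray-bodied: (158 − 160.5)² / 160.5 = 0.0389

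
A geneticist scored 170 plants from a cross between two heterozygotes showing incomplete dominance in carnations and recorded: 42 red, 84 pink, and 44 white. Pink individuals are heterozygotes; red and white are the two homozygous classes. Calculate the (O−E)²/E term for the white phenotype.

With incomplete dominance, a heterozygote × heterozygote cross gives a 1:2:1 phenotypic ratio.
Under the 1:2:1 hypothesis (Σ ratio = 4, N = 170):
  red: 170 × 1/4 = 42.5
  pink: 170 × 2/4 = 85
  white: 170 × 1/4 = 42.5
Contribution of white: (44 − 42.5)² / 42.5 = 0.0529

0.053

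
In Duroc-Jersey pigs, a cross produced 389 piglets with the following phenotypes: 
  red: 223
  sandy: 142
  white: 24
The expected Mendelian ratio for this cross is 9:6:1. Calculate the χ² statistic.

Under the 9:6:1 hypothesis (Σ ratio = 16, N = 389):
  red: 389 × 9/16 = 218.8125
  sandy: 389 × 6/16 = 145.875
  white: 389 × 1/16 = 24.3125
χ² = Σ (O − E)² / E
  red: (223 − 218.8125)² / 218.8125 = 0.0801
  sandy: (142 − 145.875)² / 145.875 = 0.1029
  white: (24 − 24.3125)² / 24.3125 = 0.0040
χ² = 0.0801 + 0.1029 + 0.0040 = 0.187

0.187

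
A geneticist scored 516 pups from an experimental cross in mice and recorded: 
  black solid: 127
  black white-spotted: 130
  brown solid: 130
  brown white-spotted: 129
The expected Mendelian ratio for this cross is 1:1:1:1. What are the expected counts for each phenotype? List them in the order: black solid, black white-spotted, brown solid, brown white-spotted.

129, 129, 129, 129

Under the 1:1:1:1 hypothesis (Σ ratio = 4, N = 516):
  black solid: 516 × 1/4 = 129
  black white-spotted: 516 × 1/4 = 129
  brown solid: 516 × 1/4 = 129
  brown white-spotted: 516 × 1/4 = 129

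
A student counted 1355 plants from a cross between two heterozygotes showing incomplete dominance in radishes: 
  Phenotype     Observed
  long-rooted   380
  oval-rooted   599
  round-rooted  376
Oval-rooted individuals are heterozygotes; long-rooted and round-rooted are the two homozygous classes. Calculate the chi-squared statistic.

With incomplete dominance, a heterozygote × heterozygote cross gives a 1:2:1 phenotypic ratio.
Expected counts for N = 1355 under a 1:2:1 ratio (total parts = 4):
  long-rooted: 1355 × 1/4 = 338.75
  oval-rooted: 1355 × 2/4 = 677.5
  round-rooted: 1355 × 1/4 = 338.75
χ² = Σ (O − E)² / E
  long-rooted: (380 − 338.75)² / 338.75 = 5.0231
  oval-rooted: (599 − 677.5)² / 677.5 = 9.0956
  round-rooted: (376 − 338.75)² / 338.75 = 4.0961
χ² = 5.0231 + 9.0956 + 4.0961 = 18.2148 ≈ 18.215

18.215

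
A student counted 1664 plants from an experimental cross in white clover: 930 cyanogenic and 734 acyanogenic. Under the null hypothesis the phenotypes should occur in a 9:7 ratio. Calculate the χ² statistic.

0.088

Under the 9:7 hypothesis (Σ ratio = 16, N = 1664):
  cyanogenic: 1664 × 9/16 = 936
  acyanogenic: 1664 × 7/16 = 728
χ² = Σ (O − E)² / E
  cyanogenic: (930 − 936)² / 936 = 0.0385
  acyanogenic: (734 − 728)² / 728 = 0.0495
χ² = 0.0385 + 0.0495 = 0.088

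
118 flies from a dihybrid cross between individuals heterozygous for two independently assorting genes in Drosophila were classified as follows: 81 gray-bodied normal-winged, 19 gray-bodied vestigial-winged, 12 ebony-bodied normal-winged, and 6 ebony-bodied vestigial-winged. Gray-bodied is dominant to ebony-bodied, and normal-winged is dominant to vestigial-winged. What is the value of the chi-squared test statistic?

8.554

A dihybrid F₂ with independent assortment and complete dominance at both loci gives a 9:3:3:1 phenotypic ratio.
The 9:3:3:1 ratio has 16 parts, so with N = 118 the expected counts are:
  gray-bodied normal-winged: 118 × 9/16 = 66.375
  gray-bodied vestigial-winged: 118 × 3/16 = 22.125
  ebony-bodied normal-winged: 118 × 3/16 = 22.125
  ebony-bodied vestigial-winged: 118 × 1/16 = 7.375
χ² = Σ (O − E)² / E
  gray-bodied normal-winged: (81 − 66.375)² / 66.375 = 3.2225
  gray-bodied vestigial-winged: (19 − 22.125)² / 22.125 = 0.4414
  ebony-bodied normal-winged: (12 − 22.125)² / 22.125 = 4.6335
  ebony-bodied vestigial-winged: (6 − 7.375)² / 7.375 = 0.2564
χ² = 3.2225 + 0.4414 + 4.6335 + 0.2564 = 8.5538 ≈ 8.554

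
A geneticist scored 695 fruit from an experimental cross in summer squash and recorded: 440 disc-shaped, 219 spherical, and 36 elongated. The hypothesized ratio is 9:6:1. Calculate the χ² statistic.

Total ratio parts = 16. Expected numbers out of 695:
  disc-shaped: 695 × 9/16 = 390.9375
  spherical: 695 × 6/16 = 260.625
  elongated: 695 × 1/16 = 43.4375
χ² = Σ (O − E)² / E
  disc-shaped: (440 − 390.9375)² / 390.9375 = 6.1573
  spherical: (219 − 260.625)² / 260.625 = 6.6480
  elongated: (36 − 43.4375)² / 43.4375 = 1.2735
χ² = 6.1573 + 6.6480 + 1.2735 = 14.0788 ≈ 14.079

14.079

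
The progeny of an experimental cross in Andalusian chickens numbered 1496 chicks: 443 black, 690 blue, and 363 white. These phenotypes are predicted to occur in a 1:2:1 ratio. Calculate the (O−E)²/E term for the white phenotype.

Expected counts for N = 1496 under a 1:2:1 ratio (total parts = 4):
  black: 1496 × 1/4 = 374
  blue: 1496 × 2/4 = 748
  white: 1496 × 1/4 = 374
Contribution of white: (363 − 374)² / 374 = 0.3235

0.324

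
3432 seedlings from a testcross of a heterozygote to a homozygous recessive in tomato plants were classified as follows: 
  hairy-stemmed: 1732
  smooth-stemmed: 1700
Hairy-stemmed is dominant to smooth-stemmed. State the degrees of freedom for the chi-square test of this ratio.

1

A testcross of a heterozygote (Aa × aa) gives a 1:1 phenotypic ratio.
A goodness-of-fit test with 2 phenotype classes has df = 2 − 1 = 1.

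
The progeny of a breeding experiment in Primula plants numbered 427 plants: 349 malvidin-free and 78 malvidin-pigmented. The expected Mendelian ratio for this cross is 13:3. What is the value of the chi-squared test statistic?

0.065

Under the 13:3 hypothesis (Σ ratio = 16, N = 427):
  malvidin-free: 427 × 13/16 = 346.9375
  malvidin-pigmented: 427 × 3/16 = 80.0625
χ² = Σ (O − E)² / E
  malvidin-free: (349 − 346.9375)² / 346.9375 = 0.0123
  malvidin-pigmented: (78 − 80.0625)² / 80.0625 = 0.0531
χ² = 0.0123 + 0.0531 = 0.0654 ≈ 0.065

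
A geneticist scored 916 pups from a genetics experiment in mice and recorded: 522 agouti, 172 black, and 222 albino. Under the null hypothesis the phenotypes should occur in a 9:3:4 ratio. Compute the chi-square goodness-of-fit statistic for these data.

0.303

The 9:3:4 ratio has 16 parts, so with N = 916 the expected counts are:
  agouti: 916 × 9/16 = 515.25
  black: 916 × 3/16 = 171.75
  albino: 916 × 4/16 = 229
χ² = Σ (O − E)² / E
  agouti: (522 − 515.25)² / 515.25 = 0.0884
  black: (172 − 171.75)² / 171.75 = 0.0004
  albino: (222 − 229)² / 229 = 0.2140
χ² = 0.0884 + 0.0004 + 0.2140 = 0.3028 ≈ 0.303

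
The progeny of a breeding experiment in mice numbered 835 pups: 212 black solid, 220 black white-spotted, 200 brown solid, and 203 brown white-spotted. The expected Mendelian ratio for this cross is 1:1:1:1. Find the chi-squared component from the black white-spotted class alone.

Total ratio parts = 4. Expected numbers out of 835:
  black solid: 835 × 1/4 = 208.75
  black white-spotted: 835 × 1/4 = 208.75
  brown solid: 835 × 1/4 = 208.75
  brown white-spotted: 835 × 1/4 = 208.75
Contribution of black white-spotted: (220 − 208.75)² / 208.75 = 0.6063

0.606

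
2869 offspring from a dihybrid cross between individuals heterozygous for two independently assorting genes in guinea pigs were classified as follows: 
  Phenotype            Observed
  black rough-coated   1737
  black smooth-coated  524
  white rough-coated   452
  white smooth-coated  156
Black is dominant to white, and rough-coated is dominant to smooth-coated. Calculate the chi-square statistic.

26.524

A dihybrid F₂ with independent assortment and complete dominance at both loci gives a 9:3:3:1 phenotypic ratio.
Under the 9:3:3:1 hypothesis (Σ ratio = 16, N = 2869):
  black rough-coated: 2869 × 9/16 = 1613.8125
  black smooth-coated: 2869 × 3/16 = 537.9375
  white rough-coated: 2869 × 3/16 = 537.9375
  white smooth-coated: 2869 × 1/16 = 179.3125
χ² = Σ (O − E)² / E
  black rough-coated: (1737 − 1613.8125)² / 1613.8125 = 9.4033
  black smooth-coated: (524 − 537.9375)² / 537.9375 = 0.3611
  white rough-coated: (452 − 537.9375)² / 537.9375 = 13.7288
  white smooth-coated: (156 − 179.3125)² / 179.3125 = 3.0309
χ² = 9.4033 + 0.3611 + 13.7288 + 3.0309 = 26.5241 ≈ 26.524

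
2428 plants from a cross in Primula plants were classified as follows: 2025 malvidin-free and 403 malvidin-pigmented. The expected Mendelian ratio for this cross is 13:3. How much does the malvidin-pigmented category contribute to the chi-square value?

5.997

The 13:3 ratio has 16 parts, so with N = 2428 the expected counts are:
  malvidin-free: 2428 × 13/16 = 1972.75
  malvidin-pigmented: 2428 × 3/16 = 455.25
Contribution of malvidin-pigmented: (403 − 455.25)² / 455.25 = 5.9968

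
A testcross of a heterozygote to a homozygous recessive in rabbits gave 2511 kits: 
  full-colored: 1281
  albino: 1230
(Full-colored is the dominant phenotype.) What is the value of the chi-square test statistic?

A testcross of a heterozygote (Aa × aa) gives a 1:1 phenotypic ratio.
The 1:1 ratio has 2 parts, so with N = 2511 the expected counts are:
  full-colored: 2511 × 1/2 = 1255.5
  albino: 2511 × 1/2 = 1255.5
χ² = Σ (O − E)² / E
  full-colored: (1281 − 1255.5)² / 1255.5 = 0.5179
  albino: (1230 − 1255.5)² / 1255.5 = 0.5179
χ² = 0.5179 + 0.5179 = 1.0358 ≈ 1.036

1.036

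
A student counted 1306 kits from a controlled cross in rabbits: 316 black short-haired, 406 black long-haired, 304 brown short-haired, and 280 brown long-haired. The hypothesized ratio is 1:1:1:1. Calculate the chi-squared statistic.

27.868

Under the 1:1:1:1 hypothesis (Σ ratio = 4, N = 1306):
  black short-haired: 1306 × 1/4 = 326.5
  black long-haired: 1306 × 1/4 = 326.5
  brown short-haired: 1306 × 1/4 = 326.5
  brown long-haired: 1306 × 1/4 = 326.5
χ² = Σ (O − E)² / E
  black short-haired: (316 − 326.5)² / 326.5 = 0.3377
  black long-haired: (406 − 326.5)² / 326.5 = 19.3576
  brown short-haired: (304 − 326.5)² / 326.5 = 1.5505
  brown long-haired: (280 − 326.5)² / 326.5 = 6.6225
χ² = 0.3377 + 19.3576 + 1.5505 + 6.6225 = 27.8683 ≈ 27.868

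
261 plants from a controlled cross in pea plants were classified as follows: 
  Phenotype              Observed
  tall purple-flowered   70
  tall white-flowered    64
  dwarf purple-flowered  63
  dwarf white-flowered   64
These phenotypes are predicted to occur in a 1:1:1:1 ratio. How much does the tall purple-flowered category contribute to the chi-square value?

Expected counts for N = 261 under a 1:1:1:1 ratio (total parts = 4):
  tall purple-flowered: 261 × 1/4 = 65.25
  tall white-flowered: 261 × 1/4 = 65.25
  dwarf purple-flowered: 261 × 1/4 = 65.25
  dwarf white-flowered: 261 × 1/4 = 65.25
Contribution of tall purple-flowered: (70 − 65.25)² / 65.25 = 0.3458

0.346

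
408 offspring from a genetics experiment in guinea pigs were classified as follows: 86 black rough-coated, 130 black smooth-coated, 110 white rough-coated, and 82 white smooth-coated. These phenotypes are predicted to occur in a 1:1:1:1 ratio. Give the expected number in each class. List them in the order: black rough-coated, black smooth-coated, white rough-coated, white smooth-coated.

Total ratio parts = 4. Expected numbers out of 408:
  black rough-coated: 408 × 1/4 = 102
  black smooth-coated: 408 × 1/4 = 102
  white rough-coated: 408 × 1/4 = 102
  white smooth-coated: 408 × 1/4 = 102

102, 102, 102, 102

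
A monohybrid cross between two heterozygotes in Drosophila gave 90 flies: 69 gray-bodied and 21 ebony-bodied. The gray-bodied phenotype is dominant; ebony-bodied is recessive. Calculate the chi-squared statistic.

0.133

For a monohybrid cross between heterozygotes with complete dominance, the expected phenotypic ratio is 3:1.
The 3:1 ratio has 4 parts, so with N = 90 the expected counts are:
  gray-bodied: 90 × 3/4 = 67.5
  ebony-bodied: 90 × 1/4 = 22.5
χ² = Σ (O − E)² / E
  gray-bodied: (69 − 67.5)² / 67.5 = 0.0333
  ebony-bodied: (21 − 22.5)² / 22.5 = 0.1000
χ² = 0.0333 + 0.1000 = 0.1333 ≈ 0.133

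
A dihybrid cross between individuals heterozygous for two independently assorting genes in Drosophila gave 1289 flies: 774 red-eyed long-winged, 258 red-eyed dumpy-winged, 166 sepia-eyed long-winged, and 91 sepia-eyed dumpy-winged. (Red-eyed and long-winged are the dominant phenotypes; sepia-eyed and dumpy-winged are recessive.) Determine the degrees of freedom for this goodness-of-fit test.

3

A dihybrid F₂ with independent assortment and complete dominance at both loci gives a 9:3:3:1 phenotypic ratio.
A goodness-of-fit test with 4 phenotype classes has df = 4 − 1 = 3.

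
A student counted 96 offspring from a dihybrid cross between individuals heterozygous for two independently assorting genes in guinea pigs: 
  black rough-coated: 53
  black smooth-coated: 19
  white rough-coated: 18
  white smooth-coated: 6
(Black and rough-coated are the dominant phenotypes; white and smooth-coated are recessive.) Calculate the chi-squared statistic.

A dihybrid F₂ with independent assortment and complete dominance at both loci gives a 9:3:3:1 phenotypic ratio.
Expected counts for N = 96 under a 9:3:3:1 ratio (total parts = 16):
  black rough-coated: 96 × 9/16 = 54
  black smooth-coated: 96 × 3/16 = 18
  white rough-coated: 96 × 3/16 = 18
  white smooth-coated: 96 × 1/16 = 6
χ² = Σ (O − E)² / E
  black rough-coated: (53 − 54)² / 54 = 0.0185
  black smooth-coated: (19 − 18)² / 18 = 0.0556
  white rough-coated: (18 − 18)² / 18 = 0.0000
  white smooth-coated: (6 − 6)² / 6 = 0.0000
χ² = 0.0185 + 0.0556 + 0.0000 + 0.0000 = 0.0741 ≈ 0.074

0.074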